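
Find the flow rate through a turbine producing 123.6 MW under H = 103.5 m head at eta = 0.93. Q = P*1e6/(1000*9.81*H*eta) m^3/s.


Q = 123.6 * 1e6 / (1000 * 9.81 * 103.5 * 0.93) = 130.8959 m^3/s


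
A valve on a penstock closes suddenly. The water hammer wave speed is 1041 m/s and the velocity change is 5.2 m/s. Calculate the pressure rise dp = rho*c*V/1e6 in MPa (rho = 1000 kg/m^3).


dp = 1000 * 1041 * 5.2 / 1e6 = 5.4132 MPa


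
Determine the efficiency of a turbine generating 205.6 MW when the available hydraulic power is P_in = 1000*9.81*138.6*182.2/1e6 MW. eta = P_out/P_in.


P_in = 1000 * 9.81 * 138.6 * 182.2 / 1e6 = 247.7311 MW
eta = 205.6 / 247.7311 = 0.8299


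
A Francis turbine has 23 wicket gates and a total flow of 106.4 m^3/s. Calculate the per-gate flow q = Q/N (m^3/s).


q = 106.4 / 23 = 4.6261 m^3/s


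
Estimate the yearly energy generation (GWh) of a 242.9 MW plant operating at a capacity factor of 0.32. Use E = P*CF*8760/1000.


E = 242.9 * 0.32 * 8760 / 1000 = 680.8973 GWh


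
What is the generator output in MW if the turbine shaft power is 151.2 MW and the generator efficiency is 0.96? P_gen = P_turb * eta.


P_gen = 151.2 * 0.96 = 145.1520 MW


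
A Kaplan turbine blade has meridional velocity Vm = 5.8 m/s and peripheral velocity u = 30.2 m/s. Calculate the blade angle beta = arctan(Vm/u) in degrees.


beta = arctan(5.8 / 30.2) = 10.8715 degrees


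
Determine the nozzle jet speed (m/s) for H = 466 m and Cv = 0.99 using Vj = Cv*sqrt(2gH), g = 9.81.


Vj = 0.99 * sqrt(2*9.81*466) = 94.6624 m/s


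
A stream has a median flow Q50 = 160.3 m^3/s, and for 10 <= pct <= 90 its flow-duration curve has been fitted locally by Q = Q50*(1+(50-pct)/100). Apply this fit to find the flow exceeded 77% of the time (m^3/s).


Q = 160.3 * (1 + (50 - 77)/100) = 117.0190 m^3/s


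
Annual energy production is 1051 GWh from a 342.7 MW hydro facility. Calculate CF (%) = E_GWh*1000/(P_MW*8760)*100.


CF = 1051 * 1000 / (342.7 * 8760) * 100 = 35.0094 %


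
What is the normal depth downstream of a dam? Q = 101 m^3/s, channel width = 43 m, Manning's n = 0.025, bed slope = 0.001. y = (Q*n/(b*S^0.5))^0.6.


y = (101 * 0.025 / (43 * 0.001^0.5))^0.6 = 1.4497 m


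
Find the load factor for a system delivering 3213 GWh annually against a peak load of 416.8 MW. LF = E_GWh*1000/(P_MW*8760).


LF = 3213 * 1000 / (416.8 * 8760) = 0.8800


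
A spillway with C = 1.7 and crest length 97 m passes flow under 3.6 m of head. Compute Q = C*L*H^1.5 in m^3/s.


Q = 1.7 * 97 * 3.6^1.5 = 1126.3527 m^3/s


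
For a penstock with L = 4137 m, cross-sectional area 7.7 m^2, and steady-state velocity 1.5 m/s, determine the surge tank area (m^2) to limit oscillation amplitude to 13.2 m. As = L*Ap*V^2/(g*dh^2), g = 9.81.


As = 4137 * 7.7 * 1.5^2 / (9.81 * 13.2^2) = 41.9316 m^2


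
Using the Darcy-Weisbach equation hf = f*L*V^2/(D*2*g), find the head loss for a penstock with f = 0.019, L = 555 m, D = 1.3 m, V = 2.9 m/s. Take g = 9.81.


hf = 0.019 * 555 * 2.9^2 / (1.3 * 2 * 9.81) = 3.4770 m


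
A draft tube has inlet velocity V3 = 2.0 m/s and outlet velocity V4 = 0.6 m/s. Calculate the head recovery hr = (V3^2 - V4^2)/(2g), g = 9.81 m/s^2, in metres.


hr = (2.0^2 - 0.6^2) / (2*9.81) = 0.1855 m


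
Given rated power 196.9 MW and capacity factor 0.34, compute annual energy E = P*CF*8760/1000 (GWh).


E = 196.9 * 0.34 * 8760 / 1000 = 586.4470 GWh


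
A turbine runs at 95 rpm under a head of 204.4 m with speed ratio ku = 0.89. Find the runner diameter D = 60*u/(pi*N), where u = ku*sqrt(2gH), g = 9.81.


u = 0.89 * sqrt(2*9.81*204.4) = 56.3612 m/s
D = 60 * 56.3612 / (pi * 95) = 11.3307 m


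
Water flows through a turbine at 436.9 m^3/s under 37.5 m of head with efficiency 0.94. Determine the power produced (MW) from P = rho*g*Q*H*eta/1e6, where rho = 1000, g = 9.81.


P = 1000 * 9.81 * 436.9 * 37.5 * 0.94 / 1e6 = 151.0811 MW


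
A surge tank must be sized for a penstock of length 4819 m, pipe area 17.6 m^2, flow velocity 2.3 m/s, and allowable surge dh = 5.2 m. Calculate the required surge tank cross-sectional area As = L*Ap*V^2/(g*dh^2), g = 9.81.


As = 4819 * 17.6 * 2.3^2 / (9.81 * 5.2^2) = 1691.4126 m^2


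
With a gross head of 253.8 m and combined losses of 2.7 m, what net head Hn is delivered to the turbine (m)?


Hn = 253.8 - 2.7 = 251.1000 m


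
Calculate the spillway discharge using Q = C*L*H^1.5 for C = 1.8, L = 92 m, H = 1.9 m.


Q = 1.8 * 92 * 1.9^1.5 = 433.7013 m^3/s


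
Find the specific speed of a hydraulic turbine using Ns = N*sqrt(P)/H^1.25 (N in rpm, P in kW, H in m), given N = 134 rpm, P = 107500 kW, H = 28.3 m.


Ns = 134 * 107500^0.5 / 28.3^1.25 = 673.0944


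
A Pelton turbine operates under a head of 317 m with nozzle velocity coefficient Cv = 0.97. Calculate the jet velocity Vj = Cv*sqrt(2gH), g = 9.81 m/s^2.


Vj = 0.97 * sqrt(2*9.81*317) = 76.4981 m/s


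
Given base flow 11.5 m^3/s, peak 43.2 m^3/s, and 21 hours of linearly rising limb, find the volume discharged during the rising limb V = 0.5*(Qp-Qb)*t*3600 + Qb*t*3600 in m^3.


V = 0.5*(43.2 - 11.5)*21*3600 + 11.5*21*3600 = 2.0677e+06 m^3


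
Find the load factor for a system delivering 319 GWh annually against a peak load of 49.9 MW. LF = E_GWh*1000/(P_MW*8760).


LF = 319 * 1000 / (49.9 * 8760) = 0.7298


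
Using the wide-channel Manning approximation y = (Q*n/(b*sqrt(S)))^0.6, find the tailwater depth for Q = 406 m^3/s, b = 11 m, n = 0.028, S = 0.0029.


y = (406 * 0.028 / (11 * 0.0029^0.5))^0.6 = 5.8865 m


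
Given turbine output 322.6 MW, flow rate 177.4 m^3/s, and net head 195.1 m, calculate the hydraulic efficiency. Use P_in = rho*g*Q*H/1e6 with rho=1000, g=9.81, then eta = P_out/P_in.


P_in = 1000 * 9.81 * 177.4 * 195.1 / 1e6 = 339.5314 MW
eta = 322.6 / 339.5314 = 0.9501


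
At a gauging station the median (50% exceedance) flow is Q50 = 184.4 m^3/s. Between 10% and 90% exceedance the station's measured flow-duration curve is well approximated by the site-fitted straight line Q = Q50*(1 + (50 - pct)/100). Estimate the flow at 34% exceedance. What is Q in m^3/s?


Q = 184.4 * (1 + (50 - 34)/100) = 213.9040 m^3/s


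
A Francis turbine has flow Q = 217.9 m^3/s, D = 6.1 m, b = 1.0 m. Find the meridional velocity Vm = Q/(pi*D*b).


Vm = 217.9 / (pi * 6.1 * 1.0) = 11.3704 m/s


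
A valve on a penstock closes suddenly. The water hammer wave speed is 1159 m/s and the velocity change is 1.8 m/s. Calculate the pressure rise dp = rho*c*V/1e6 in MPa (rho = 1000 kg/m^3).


dp = 1000 * 1159 * 1.8 / 1e6 = 2.0862 MPa


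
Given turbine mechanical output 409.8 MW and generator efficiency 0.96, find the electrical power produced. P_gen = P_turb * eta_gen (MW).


P_gen = 409.8 * 0.96 = 393.4080 MW


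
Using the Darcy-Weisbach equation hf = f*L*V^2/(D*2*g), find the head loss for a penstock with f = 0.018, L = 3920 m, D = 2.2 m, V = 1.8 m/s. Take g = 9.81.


hf = 0.018 * 3920 * 1.8^2 / (2.2 * 2 * 9.81) = 5.2964 m


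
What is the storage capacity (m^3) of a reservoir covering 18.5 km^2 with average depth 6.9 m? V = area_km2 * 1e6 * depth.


V = 18.5 * 1e6 * 6.9 = 1.2765e+08 m^3


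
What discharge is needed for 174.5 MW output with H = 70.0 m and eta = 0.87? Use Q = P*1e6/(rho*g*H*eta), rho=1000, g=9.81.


Q = 174.5 * 1e6 / (1000 * 9.81 * 70.0 * 0.87) = 292.0849 m^3/s


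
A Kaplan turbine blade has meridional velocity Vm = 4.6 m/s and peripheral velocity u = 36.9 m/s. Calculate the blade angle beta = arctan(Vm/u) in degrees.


beta = arctan(4.6 / 36.9) = 7.1059 degrees


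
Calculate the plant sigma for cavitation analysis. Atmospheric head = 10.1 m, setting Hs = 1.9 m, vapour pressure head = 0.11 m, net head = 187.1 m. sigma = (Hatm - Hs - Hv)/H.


sigma = (10.1 - 1.9 - 0.11) / 187.1 = 0.0432


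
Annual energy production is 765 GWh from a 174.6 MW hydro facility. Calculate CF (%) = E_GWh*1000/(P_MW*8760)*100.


CF = 765 * 1000 / (174.6 * 8760) * 100 = 50.0165 %


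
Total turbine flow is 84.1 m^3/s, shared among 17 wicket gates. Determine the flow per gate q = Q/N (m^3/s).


q = 84.1 / 17 = 4.9471 m^3/s


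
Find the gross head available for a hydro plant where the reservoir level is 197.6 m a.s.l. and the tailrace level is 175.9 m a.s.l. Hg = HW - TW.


Hg = 197.6 - 175.9 = 21.7000 m


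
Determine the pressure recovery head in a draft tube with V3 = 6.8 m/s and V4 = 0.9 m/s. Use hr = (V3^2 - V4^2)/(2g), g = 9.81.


hr = (6.8^2 - 0.9^2) / (2*9.81) = 2.3155 m


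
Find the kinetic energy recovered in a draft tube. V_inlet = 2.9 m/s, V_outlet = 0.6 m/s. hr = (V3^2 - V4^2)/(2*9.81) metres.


hr = (2.9^2 - 0.6^2) / (2*9.81) = 0.4103 m


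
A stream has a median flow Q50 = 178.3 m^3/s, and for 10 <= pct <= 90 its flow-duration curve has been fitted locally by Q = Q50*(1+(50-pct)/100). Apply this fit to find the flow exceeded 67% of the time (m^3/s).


Q = 178.3 * (1 + (50 - 67)/100) = 147.9890 m^3/s


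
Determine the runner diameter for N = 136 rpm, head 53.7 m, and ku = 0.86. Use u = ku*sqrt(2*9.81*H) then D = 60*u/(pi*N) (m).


u = 0.86 * sqrt(2*9.81*53.7) = 27.9148 m/s
D = 60 * 27.9148 / (pi * 136) = 3.9201 m


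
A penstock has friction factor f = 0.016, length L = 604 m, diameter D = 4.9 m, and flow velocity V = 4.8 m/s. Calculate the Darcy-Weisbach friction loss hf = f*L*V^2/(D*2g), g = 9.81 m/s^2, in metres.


hf = 0.016 * 604 * 4.8^2 / (4.9 * 2 * 9.81) = 2.3160 m


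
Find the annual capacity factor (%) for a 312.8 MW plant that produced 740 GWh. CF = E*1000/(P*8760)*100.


CF = 740 * 1000 / (312.8 * 8760) * 100 = 27.0060 %


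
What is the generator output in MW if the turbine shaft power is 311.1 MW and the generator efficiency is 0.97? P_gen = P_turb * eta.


P_gen = 311.1 * 0.97 = 301.7670 MW


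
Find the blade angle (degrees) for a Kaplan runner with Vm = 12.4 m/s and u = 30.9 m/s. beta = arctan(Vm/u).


beta = arctan(12.4 / 30.9) = 21.8653 degrees


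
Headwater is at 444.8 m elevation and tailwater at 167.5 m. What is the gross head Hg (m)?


Hg = 444.8 - 167.5 = 277.3000 m


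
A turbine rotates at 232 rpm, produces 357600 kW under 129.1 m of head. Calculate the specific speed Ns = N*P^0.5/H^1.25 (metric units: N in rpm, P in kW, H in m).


Ns = 232 * 357600^0.5 / 129.1^1.25 = 318.8078


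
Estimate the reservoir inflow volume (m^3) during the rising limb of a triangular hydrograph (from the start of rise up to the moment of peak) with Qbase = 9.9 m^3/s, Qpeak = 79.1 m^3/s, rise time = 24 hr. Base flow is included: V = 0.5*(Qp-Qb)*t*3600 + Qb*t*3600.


V = 0.5*(79.1 - 9.9)*24*3600 + 9.9*24*3600 = 3.8448e+06 m^3


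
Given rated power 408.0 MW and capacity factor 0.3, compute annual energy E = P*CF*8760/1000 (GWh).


E = 408.0 * 0.3 * 8760 / 1000 = 1072.2240 GWh


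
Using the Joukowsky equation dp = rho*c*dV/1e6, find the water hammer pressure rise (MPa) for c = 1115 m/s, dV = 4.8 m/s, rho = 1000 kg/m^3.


dp = 1000 * 1115 * 4.8 / 1e6 = 5.3520 MPa


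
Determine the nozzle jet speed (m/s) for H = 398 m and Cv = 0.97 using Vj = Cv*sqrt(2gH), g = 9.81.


Vj = 0.97 * sqrt(2*9.81*398) = 85.7162 m/s


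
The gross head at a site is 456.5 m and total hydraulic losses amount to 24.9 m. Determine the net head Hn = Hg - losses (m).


Hn = 456.5 - 24.9 = 431.6000 m


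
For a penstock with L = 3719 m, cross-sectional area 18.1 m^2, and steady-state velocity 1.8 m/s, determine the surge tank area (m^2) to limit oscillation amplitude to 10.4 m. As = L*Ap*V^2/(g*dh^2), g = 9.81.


As = 3719 * 18.1 * 1.8^2 / (9.81 * 10.4^2) = 205.5484 m^2


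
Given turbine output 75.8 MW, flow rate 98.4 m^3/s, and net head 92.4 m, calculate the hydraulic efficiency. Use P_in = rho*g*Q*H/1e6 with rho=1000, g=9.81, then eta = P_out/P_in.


P_in = 1000 * 9.81 * 98.4 * 92.4 / 1e6 = 89.1941 MW
eta = 75.8 / 89.1941 = 0.8498


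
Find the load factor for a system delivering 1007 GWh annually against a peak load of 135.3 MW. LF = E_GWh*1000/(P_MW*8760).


LF = 1007 * 1000 / (135.3 * 8760) = 0.8496


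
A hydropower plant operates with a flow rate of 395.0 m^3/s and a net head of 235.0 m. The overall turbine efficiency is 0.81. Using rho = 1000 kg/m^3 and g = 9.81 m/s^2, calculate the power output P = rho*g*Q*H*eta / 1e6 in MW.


P = 1000 * 9.81 * 395.0 * 235.0 * 0.81 / 1e6 = 737.5967 MW


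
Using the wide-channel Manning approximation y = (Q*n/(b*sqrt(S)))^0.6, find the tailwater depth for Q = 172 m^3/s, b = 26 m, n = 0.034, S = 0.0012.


y = (172 * 0.034 / (26 * 0.0012^0.5))^0.6 = 3.0723 m


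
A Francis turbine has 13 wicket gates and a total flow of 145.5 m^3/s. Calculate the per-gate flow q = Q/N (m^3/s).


q = 145.5 / 13 = 11.1923 m^3/s


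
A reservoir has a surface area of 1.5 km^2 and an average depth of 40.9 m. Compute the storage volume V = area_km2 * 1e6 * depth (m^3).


V = 1.5 * 1e6 * 40.9 = 6.1350e+07 m^3


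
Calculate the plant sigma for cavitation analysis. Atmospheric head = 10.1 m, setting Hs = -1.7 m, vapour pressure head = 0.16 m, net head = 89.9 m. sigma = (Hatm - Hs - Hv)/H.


sigma = (10.1 - (-1.7) - 0.16) / 89.9 = 0.1295


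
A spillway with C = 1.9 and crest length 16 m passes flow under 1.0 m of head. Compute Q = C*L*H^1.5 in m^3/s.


Q = 1.9 * 16 * 1.0^1.5 = 30.4000 m^3/s


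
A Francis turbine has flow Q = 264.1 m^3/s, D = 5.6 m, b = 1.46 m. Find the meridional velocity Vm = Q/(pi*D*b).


Vm = 264.1 / (pi * 5.6 * 1.46) = 10.2820 m/s


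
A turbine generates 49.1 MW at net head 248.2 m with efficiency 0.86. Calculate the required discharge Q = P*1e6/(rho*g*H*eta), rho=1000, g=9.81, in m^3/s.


Q = 49.1 * 1e6 / (1000 * 9.81 * 248.2 * 0.86) = 23.4483 m^3/s


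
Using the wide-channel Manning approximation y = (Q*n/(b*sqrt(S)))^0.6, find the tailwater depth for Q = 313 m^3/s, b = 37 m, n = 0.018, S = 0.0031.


y = (313 * 0.018 / (37 * 0.0031^0.5))^0.6 = 1.8288 m


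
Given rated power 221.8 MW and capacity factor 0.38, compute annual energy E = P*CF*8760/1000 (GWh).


E = 221.8 * 0.38 * 8760 / 1000 = 738.3278 GWh


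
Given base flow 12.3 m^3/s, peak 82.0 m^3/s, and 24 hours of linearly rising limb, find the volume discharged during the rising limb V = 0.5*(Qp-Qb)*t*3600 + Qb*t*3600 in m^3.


V = 0.5*(82.0 - 12.3)*24*3600 + 12.3*24*3600 = 4.0738e+06 m^3


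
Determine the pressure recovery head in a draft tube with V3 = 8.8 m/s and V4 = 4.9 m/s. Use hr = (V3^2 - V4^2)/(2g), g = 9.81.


hr = (8.8^2 - 4.9^2) / (2*9.81) = 2.7232 m


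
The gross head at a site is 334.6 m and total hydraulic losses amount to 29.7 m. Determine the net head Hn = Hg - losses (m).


Hn = 334.6 - 29.7 = 304.9000 m


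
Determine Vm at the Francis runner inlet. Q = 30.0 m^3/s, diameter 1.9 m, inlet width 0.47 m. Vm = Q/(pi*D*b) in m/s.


Vm = 30.0 / (pi * 1.9 * 0.47) = 10.6935 m/s


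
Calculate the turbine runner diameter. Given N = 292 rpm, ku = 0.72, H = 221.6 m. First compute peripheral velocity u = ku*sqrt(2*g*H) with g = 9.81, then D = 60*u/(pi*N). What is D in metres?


u = 0.72 * sqrt(2*9.81*221.6) = 47.4752 m/s
D = 60 * 47.4752 / (pi * 292) = 3.1052 m


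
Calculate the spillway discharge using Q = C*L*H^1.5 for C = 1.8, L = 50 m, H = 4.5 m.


Q = 1.8 * 50 * 4.5^1.5 = 859.1347 m^3/s


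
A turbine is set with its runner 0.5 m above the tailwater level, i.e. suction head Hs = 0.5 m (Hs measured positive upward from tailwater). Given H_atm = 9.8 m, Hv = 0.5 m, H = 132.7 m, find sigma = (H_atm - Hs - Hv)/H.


sigma = (9.8 - 0.5 - 0.5) / 132.7 = 0.0663


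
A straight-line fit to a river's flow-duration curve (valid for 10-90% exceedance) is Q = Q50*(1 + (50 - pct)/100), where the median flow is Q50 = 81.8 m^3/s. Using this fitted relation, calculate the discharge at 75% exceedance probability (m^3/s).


Q = 81.8 * (1 + (50 - 75)/100) = 61.3500 m^3/s


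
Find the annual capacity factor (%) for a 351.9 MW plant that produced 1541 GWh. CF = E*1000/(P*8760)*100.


CF = 1541 * 1000 / (351.9 * 8760) * 100 = 49.9896 %


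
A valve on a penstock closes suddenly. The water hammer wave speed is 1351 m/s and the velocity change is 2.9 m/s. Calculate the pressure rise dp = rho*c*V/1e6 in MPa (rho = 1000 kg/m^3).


dp = 1000 * 1351 * 2.9 / 1e6 = 3.9179 MPa


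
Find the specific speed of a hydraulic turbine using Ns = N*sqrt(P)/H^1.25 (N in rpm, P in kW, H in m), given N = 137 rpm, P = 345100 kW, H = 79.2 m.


Ns = 137 * 345100^0.5 / 79.2^1.25 = 340.6329


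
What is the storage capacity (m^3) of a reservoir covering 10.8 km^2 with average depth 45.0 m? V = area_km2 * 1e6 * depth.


V = 10.8 * 1e6 * 45.0 = 4.8600e+08 m^3


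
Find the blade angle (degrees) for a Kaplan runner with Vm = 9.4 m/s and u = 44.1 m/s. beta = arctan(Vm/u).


beta = arctan(9.4 / 44.1) = 12.0326 degrees


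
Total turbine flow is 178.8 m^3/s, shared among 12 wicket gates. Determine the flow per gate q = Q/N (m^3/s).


q = 178.8 / 12 = 14.9000 m^3/s


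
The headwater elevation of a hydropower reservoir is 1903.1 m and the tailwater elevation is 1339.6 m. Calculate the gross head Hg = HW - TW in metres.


Hg = 1903.1 - 1339.6 = 563.5000 m


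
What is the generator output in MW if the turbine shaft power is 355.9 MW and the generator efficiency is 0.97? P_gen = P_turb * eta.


P_gen = 355.9 * 0.97 = 345.2230 MW


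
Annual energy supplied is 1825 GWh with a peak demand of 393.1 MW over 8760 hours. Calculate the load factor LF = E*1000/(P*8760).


LF = 1825 * 1000 / (393.1 * 8760) = 0.5300


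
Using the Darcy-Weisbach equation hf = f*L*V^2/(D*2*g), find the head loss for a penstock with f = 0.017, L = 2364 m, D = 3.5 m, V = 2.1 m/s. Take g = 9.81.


hf = 0.017 * 2364 * 2.1^2 / (3.5 * 2 * 9.81) = 2.5809 m


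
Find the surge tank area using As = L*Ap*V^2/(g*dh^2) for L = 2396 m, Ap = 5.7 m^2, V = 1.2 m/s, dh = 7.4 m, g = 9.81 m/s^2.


As = 2396 * 5.7 * 1.2^2 / (9.81 * 7.4^2) = 36.6093 m^2


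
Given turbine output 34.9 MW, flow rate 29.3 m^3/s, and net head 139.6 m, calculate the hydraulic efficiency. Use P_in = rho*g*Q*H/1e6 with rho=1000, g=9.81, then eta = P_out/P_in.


P_in = 1000 * 9.81 * 29.3 * 139.6 / 1e6 = 40.1256 MW
eta = 34.9 / 40.1256 = 0.8698


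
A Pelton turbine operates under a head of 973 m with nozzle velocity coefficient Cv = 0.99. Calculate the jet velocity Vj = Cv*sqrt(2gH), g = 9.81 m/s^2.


Vj = 0.99 * sqrt(2*9.81*973) = 136.7858 m/s


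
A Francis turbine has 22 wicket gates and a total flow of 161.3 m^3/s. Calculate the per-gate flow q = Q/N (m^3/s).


q = 161.3 / 22 = 7.3318 m^3/s


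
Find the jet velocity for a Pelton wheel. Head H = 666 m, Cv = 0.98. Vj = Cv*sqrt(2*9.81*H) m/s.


Vj = 0.98 * sqrt(2*9.81*666) = 112.0244 m/s


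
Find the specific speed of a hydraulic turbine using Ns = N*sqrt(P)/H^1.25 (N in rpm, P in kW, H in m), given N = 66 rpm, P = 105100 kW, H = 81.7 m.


Ns = 66 * 105100^0.5 / 81.7^1.25 = 87.1099


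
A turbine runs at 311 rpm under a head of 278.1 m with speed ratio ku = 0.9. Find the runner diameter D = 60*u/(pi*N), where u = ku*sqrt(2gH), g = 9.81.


u = 0.9 * sqrt(2*9.81*278.1) = 66.4802 m/s
D = 60 * 66.4802 / (pi * 311) = 4.0826 m


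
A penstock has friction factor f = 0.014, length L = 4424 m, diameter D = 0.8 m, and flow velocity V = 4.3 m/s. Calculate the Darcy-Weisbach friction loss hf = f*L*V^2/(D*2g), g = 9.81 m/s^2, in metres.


hf = 0.014 * 4424 * 4.3^2 / (0.8 * 2 * 9.81) = 72.9610 m


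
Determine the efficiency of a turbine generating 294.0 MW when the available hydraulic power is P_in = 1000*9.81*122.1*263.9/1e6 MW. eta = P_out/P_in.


P_in = 1000 * 9.81 * 122.1 * 263.9 / 1e6 = 316.0997 MW
eta = 294.0 / 316.0997 = 0.9301


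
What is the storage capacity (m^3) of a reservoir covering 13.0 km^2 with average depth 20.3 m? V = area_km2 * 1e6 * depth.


V = 13.0 * 1e6 * 20.3 = 2.6390e+08 m^3


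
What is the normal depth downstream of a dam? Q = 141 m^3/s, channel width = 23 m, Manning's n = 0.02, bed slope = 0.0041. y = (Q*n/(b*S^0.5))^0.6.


y = (141 * 0.02 / (23 * 0.0041^0.5))^0.6 = 1.4767 m


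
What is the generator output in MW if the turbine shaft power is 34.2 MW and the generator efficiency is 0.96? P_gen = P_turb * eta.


P_gen = 34.2 * 0.96 = 32.8320 MW


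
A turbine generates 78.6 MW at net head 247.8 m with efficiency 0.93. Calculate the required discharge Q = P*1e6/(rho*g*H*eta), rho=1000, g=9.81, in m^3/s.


Q = 78.6 * 1e6 / (1000 * 9.81 * 247.8 * 0.93) = 34.7672 m^3/s


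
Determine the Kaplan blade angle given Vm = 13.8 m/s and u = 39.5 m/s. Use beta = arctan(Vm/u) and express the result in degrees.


beta = arctan(13.8 / 39.5) = 19.2577 degrees


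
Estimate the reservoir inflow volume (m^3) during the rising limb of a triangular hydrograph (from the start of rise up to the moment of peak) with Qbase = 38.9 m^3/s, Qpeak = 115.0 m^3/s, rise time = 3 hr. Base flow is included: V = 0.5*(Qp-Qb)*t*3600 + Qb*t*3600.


V = 0.5*(115.0 - 38.9)*3*3600 + 38.9*3*3600 = 831060.0000 m^3


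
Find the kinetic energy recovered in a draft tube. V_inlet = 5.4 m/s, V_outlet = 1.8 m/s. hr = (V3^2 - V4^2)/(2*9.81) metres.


hr = (5.4^2 - 1.8^2) / (2*9.81) = 1.3211 m


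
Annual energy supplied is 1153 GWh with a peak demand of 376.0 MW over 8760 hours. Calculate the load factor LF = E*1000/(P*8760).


LF = 1153 * 1000 / (376.0 * 8760) = 0.3501


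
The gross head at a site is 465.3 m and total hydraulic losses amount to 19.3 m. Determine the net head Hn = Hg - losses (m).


Hn = 465.3 - 19.3 = 446.0000 m


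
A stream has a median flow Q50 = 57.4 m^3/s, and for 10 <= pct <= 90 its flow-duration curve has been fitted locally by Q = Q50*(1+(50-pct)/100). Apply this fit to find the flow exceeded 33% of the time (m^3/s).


Q = 57.4 * (1 + (50 - 33)/100) = 67.1580 m^3/s


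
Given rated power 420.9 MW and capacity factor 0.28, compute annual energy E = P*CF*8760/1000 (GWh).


E = 420.9 * 0.28 * 8760 / 1000 = 1032.3835 GWh


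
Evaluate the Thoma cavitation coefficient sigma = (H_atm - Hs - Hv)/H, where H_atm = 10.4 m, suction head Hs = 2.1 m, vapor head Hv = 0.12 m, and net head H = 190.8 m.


sigma = (10.4 - 2.1 - 0.12) / 190.8 = 0.0429


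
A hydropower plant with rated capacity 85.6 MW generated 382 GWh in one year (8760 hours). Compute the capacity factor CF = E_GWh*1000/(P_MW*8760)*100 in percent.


CF = 382 * 1000 / (85.6 * 8760) * 100 = 50.9431 %


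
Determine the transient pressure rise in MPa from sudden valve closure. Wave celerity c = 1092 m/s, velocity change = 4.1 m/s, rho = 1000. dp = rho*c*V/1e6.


dp = 1000 * 1092 * 4.1 / 1e6 = 4.4772 MPa


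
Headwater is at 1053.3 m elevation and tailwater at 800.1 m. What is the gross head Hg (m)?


Hg = 1053.3 - 800.1 = 253.2000 m


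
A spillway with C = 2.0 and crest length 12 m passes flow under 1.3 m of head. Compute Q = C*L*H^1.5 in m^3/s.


Q = 2.0 * 12 * 1.3^1.5 = 35.5735 m^3/s


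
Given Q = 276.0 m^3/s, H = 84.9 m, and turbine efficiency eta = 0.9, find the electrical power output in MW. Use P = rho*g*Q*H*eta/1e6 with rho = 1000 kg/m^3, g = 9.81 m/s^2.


P = 1000 * 9.81 * 276.0 * 84.9 * 0.9 / 1e6 = 206.8847 MW


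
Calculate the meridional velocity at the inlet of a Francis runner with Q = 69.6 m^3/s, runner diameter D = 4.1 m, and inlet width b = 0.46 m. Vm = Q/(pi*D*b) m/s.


Vm = 69.6 / (pi * 4.1 * 0.46) = 11.7467 m/s


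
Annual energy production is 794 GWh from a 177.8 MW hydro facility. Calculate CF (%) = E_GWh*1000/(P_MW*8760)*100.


CF = 794 * 1000 / (177.8 * 8760) * 100 = 50.9782 %


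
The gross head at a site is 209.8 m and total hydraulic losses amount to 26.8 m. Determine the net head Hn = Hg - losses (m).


Hn = 209.8 - 26.8 = 183.0000 m


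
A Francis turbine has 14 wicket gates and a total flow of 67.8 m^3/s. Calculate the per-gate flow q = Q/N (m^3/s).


q = 67.8 / 14 = 4.8429 m^3/s


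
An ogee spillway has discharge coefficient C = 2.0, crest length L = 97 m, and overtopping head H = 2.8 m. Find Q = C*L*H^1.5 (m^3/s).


Q = 2.0 * 97 * 2.8^1.5 = 908.9475 m^3/s


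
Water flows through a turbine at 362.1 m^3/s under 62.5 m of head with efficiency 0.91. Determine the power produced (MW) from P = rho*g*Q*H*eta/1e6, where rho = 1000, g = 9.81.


P = 1000 * 9.81 * 362.1 * 62.5 * 0.91 / 1e6 = 202.0314 MW


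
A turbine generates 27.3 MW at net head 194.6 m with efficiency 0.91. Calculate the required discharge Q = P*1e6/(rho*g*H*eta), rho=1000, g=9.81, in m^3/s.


Q = 27.3 * 1e6 / (1000 * 9.81 * 194.6 * 0.91) = 15.7148 m^3/s


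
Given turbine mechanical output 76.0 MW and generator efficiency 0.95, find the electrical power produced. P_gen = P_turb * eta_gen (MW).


P_gen = 76.0 * 0.95 = 72.2000 MW


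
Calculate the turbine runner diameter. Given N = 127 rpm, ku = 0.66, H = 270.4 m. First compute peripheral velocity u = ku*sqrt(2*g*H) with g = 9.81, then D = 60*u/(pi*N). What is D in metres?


u = 0.66 * sqrt(2*9.81*270.4) = 48.0725 m/s
D = 60 * 48.0725 / (pi * 127) = 7.2293 m


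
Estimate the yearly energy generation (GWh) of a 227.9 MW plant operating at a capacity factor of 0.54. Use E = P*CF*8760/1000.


E = 227.9 * 0.54 * 8760 / 1000 = 1078.0582 GWh


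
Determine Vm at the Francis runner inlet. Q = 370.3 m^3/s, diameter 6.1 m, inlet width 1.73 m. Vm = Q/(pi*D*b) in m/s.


Vm = 370.3 / (pi * 6.1 * 1.73) = 11.1694 m/s


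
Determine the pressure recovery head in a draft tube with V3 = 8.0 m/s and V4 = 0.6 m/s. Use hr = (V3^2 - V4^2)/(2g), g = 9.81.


hr = (8.0^2 - 0.6^2) / (2*9.81) = 3.2436 m


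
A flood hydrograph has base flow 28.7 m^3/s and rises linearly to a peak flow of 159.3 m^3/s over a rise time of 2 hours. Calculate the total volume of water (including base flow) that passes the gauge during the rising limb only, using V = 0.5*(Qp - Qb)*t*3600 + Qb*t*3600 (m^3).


V = 0.5*(159.3 - 28.7)*2*3600 + 28.7*2*3600 = 676800.0000 m^3


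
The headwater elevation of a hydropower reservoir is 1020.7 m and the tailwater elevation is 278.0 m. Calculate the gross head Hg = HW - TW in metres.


Hg = 1020.7 - 278.0 = 742.7000 m


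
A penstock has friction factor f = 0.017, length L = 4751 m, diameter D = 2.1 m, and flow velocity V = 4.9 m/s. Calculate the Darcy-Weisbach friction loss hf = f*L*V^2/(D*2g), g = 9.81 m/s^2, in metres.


hf = 0.017 * 4751 * 4.9^2 / (2.1 * 2 * 9.81) = 47.0661 m


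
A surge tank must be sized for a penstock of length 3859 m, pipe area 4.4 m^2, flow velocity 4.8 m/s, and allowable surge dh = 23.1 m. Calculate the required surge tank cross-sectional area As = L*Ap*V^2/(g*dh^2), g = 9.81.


As = 3859 * 4.4 * 4.8^2 / (9.81 * 23.1^2) = 74.7338 m^2


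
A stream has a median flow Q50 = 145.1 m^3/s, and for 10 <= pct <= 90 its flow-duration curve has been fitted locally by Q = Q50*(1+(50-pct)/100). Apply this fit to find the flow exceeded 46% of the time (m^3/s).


Q = 145.1 * (1 + (50 - 46)/100) = 150.9040 m^3/s


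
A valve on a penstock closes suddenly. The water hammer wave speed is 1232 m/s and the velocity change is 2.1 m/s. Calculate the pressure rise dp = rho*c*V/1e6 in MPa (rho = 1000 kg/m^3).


dp = 1000 * 1232 * 2.1 / 1e6 = 2.5872 MPa


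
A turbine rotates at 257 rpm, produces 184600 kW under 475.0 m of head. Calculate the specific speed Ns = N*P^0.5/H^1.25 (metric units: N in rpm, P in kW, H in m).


Ns = 257 * 184600^0.5 / 475.0^1.25 = 49.7946


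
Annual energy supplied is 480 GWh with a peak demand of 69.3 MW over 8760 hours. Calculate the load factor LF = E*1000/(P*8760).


LF = 480 * 1000 / (69.3 * 8760) = 0.7907


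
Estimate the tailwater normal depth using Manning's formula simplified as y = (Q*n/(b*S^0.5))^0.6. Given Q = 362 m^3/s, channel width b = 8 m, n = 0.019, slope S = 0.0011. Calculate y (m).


y = (362 * 0.019 / (8 * 0.0011^0.5))^0.6 = 7.0503 m


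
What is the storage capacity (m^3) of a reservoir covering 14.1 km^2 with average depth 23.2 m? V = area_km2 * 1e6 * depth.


V = 14.1 * 1e6 * 23.2 = 3.2712e+08 m^3


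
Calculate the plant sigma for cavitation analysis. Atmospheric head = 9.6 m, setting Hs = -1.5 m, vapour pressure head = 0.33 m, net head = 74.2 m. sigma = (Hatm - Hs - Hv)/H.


sigma = (9.6 - (-1.5) - 0.33) / 74.2 = 0.1451


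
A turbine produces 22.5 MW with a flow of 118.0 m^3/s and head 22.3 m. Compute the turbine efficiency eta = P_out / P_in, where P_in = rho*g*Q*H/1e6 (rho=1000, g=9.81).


P_in = 1000 * 9.81 * 118.0 * 22.3 / 1e6 = 25.8140 MW
eta = 22.5 / 25.8140 = 0.8716


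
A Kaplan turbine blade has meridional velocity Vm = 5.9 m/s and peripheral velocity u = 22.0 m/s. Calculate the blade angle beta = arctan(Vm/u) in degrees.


beta = arctan(5.9 / 22.0) = 15.0124 degrees


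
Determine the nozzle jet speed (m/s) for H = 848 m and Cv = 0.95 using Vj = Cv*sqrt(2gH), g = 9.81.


Vj = 0.95 * sqrt(2*9.81*848) = 122.5381 m/s


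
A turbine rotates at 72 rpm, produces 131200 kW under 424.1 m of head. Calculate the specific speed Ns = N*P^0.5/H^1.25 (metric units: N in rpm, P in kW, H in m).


Ns = 72 * 131200^0.5 / 424.1^1.25 = 13.5508


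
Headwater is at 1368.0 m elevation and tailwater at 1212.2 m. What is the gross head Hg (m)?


Hg = 1368.0 - 1212.2 = 155.8000 m


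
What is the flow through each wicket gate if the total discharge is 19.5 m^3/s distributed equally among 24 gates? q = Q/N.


q = 19.5 / 24 = 0.8125 m^3/s


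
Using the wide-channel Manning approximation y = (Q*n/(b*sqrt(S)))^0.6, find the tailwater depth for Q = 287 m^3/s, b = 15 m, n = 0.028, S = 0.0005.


y = (287 * 0.028 / (15 * 0.0005^0.5))^0.6 = 6.7248 m


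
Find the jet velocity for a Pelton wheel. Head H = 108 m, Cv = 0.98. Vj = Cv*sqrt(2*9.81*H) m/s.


Vj = 0.98 * sqrt(2*9.81*108) = 45.1115 m/s


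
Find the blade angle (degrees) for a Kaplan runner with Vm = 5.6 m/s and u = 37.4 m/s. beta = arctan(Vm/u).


beta = arctan(5.6 / 37.4) = 8.5158 degrees


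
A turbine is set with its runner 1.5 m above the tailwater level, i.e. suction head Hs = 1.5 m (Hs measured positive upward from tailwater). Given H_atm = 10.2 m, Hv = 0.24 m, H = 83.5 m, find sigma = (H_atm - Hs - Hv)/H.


sigma = (10.2 - 1.5 - 0.24) / 83.5 = 0.1013


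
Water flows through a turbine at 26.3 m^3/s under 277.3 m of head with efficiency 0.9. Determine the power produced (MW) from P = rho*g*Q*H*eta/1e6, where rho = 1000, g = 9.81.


P = 1000 * 9.81 * 26.3 * 277.3 * 0.9 / 1e6 = 64.3898 MW


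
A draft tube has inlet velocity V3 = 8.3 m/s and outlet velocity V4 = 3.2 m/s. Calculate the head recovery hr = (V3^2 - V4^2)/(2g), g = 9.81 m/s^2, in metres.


hr = (8.3^2 - 3.2^2) / (2*9.81) = 2.9893 m


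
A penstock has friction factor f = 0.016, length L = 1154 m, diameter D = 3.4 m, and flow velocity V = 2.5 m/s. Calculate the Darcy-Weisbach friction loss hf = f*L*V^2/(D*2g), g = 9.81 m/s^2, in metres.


hf = 0.016 * 1154 * 2.5^2 / (3.4 * 2 * 9.81) = 1.7299 m


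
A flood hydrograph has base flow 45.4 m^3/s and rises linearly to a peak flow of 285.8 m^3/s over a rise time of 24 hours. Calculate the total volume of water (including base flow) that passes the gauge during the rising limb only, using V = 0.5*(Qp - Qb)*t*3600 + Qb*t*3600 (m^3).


V = 0.5*(285.8 - 45.4)*24*3600 + 45.4*24*3600 = 1.4308e+07 m^3


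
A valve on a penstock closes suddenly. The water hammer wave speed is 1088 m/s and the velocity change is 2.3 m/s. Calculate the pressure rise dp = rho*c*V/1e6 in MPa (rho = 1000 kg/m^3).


dp = 1000 * 1088 * 2.3 / 1e6 = 2.5024 MPa


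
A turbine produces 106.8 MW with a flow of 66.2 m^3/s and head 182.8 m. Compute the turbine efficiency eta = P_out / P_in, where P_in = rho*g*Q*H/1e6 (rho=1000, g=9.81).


P_in = 1000 * 9.81 * 66.2 * 182.8 / 1e6 = 118.7143 MW
eta = 106.8 / 118.7143 = 0.8996


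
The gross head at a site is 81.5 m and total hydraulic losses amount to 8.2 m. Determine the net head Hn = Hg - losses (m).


Hn = 81.5 - 8.2 = 73.3000 m


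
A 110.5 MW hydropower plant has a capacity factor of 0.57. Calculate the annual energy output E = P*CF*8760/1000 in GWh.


E = 110.5 * 0.57 * 8760 / 1000 = 551.7486 GWh


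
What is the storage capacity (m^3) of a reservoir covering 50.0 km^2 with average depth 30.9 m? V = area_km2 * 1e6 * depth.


V = 50.0 * 1e6 * 30.9 = 1.5450e+09 m^3


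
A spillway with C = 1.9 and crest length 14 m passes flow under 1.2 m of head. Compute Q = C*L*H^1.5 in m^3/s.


Q = 1.9 * 14 * 1.2^1.5 = 34.9666 m^3/s


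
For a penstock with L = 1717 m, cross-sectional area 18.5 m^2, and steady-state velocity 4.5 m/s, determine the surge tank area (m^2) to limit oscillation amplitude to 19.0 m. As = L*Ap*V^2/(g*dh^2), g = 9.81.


As = 1717 * 18.5 * 4.5^2 / (9.81 * 19.0^2) = 181.6314 m^2


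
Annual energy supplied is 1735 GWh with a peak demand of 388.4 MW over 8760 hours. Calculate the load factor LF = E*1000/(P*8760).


LF = 1735 * 1000 / (388.4 * 8760) = 0.5099


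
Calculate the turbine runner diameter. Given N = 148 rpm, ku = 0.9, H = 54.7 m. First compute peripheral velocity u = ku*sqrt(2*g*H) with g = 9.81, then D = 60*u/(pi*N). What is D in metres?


u = 0.9 * sqrt(2*9.81*54.7) = 29.4840 m/s
D = 60 * 29.4840 / (pi * 148) = 3.8047 m


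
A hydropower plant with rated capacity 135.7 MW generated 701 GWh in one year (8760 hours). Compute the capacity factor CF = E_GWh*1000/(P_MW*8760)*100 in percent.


CF = 701 * 1000 / (135.7 * 8760) * 100 = 58.9704 %


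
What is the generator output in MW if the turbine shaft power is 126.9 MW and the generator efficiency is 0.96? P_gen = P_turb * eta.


P_gen = 126.9 * 0.96 = 121.8240 MW


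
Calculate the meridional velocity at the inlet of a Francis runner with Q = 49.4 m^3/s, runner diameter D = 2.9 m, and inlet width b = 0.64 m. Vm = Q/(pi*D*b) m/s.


Vm = 49.4 / (pi * 2.9 * 0.64) = 8.4723 m/s


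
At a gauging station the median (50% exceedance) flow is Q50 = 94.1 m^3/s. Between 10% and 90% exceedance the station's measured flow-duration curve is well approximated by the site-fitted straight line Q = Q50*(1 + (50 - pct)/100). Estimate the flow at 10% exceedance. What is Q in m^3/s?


Q = 94.1 * (1 + (50 - 10)/100) = 131.7400 m^3/s


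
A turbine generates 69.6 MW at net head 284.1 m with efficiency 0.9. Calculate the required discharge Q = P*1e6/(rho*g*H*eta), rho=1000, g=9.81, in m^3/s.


Q = 69.6 * 1e6 / (1000 * 9.81 * 284.1 * 0.9) = 27.7477 m^3/s


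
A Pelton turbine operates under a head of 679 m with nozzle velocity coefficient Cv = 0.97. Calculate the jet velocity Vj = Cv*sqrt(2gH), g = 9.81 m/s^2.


Vj = 0.97 * sqrt(2*9.81*679) = 111.9583 m/s


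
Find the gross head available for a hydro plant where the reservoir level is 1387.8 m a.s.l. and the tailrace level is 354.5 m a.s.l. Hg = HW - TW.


Hg = 1387.8 - 354.5 = 1033.3000 m


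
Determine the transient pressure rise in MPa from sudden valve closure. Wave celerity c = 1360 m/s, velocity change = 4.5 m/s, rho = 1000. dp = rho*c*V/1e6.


dp = 1000 * 1360 * 4.5 / 1e6 = 6.1200 MPa


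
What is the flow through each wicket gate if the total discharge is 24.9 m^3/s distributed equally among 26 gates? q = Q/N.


q = 24.9 / 26 = 0.9577 m^3/s


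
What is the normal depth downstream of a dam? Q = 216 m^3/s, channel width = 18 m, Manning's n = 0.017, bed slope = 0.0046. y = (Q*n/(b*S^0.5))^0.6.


y = (216 * 0.017 / (18 * 0.0046^0.5))^0.6 = 1.9362 m


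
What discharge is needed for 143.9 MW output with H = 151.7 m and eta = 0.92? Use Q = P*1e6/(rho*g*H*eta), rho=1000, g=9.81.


Q = 143.9 * 1e6 / (1000 * 9.81 * 151.7 * 0.92) = 105.1038 m^3/s


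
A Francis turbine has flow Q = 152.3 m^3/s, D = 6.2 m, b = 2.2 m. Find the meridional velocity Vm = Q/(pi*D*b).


Vm = 152.3 / (pi * 6.2 * 2.2) = 3.5541 m/s


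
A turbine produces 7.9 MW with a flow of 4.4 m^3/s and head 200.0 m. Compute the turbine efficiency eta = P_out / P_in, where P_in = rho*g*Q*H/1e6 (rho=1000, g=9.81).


P_in = 1000 * 9.81 * 4.4 * 200.0 / 1e6 = 8.6328 MW
eta = 7.9 / 8.6328 = 0.9151


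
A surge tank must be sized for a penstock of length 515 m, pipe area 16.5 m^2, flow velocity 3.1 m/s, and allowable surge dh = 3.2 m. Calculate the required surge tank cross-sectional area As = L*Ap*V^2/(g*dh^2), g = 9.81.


As = 515 * 16.5 * 3.1^2 / (9.81 * 3.2^2) = 812.9159 m^2


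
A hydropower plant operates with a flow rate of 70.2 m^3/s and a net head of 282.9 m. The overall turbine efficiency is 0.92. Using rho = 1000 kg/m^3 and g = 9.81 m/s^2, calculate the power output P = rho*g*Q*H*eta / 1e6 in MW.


P = 1000 * 9.81 * 70.2 * 282.9 * 0.92 / 1e6 = 179.2367 MW


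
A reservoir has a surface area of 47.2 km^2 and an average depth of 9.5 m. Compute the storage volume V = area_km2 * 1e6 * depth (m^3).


V = 47.2 * 1e6 * 9.5 = 4.4840e+08 m^3


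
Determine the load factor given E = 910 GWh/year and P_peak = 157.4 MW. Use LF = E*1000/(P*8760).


LF = 910 * 1000 / (157.4 * 8760) = 0.6600


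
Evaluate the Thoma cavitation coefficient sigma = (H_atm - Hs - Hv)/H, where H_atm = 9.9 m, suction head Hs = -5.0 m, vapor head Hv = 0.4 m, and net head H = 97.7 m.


sigma = (9.9 - (-5.0) - 0.4) / 97.7 = 0.1484


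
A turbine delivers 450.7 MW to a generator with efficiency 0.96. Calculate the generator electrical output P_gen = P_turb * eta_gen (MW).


P_gen = 450.7 * 0.96 = 432.6720 MW


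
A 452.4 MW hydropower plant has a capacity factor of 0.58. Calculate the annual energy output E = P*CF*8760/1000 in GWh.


E = 452.4 * 0.58 * 8760 / 1000 = 2298.5539 GWh


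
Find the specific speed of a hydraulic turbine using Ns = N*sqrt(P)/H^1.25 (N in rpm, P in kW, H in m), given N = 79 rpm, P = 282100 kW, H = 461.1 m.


Ns = 79 * 282100^0.5 / 461.1^1.25 = 19.6374


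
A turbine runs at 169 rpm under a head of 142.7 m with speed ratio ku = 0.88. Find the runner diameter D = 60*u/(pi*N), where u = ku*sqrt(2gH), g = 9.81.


u = 0.88 * sqrt(2*9.81*142.7) = 46.5633 m/s
D = 60 * 46.5633 / (pi * 169) = 5.2621 m


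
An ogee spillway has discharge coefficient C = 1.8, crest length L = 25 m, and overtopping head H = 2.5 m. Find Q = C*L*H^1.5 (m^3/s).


Q = 1.8 * 25 * 2.5^1.5 = 177.8781 m^3/s


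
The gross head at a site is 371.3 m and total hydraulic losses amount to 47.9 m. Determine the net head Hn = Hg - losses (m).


Hn = 371.3 - 47.9 = 323.4000 m


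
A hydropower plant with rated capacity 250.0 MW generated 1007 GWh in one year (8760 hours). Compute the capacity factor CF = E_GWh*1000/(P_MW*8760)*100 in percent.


CF = 1007 * 1000 / (250.0 * 8760) * 100 = 45.9817 %


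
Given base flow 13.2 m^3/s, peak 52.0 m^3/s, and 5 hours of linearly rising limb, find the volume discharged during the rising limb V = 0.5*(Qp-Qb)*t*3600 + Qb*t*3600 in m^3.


V = 0.5*(52.0 - 13.2)*5*3600 + 13.2*5*3600 = 586800.0000 m^3


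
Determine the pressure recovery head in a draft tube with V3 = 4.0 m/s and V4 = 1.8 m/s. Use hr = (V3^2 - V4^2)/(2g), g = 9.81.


hr = (4.0^2 - 1.8^2) / (2*9.81) = 0.6504 m


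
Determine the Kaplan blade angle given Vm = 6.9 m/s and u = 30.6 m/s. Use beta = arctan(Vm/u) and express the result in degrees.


beta = arctan(6.9 / 30.6) = 12.7071 degrees


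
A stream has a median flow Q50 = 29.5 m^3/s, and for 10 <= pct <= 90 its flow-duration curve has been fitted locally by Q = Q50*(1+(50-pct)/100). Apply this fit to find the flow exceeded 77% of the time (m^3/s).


Q = 29.5 * (1 + (50 - 77)/100) = 21.5350 m^3/s
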